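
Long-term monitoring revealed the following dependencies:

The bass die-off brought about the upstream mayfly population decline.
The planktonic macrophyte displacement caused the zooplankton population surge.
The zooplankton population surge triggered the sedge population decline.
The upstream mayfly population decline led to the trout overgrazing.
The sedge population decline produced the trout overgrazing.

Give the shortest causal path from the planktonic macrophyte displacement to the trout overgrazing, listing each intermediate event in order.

the planktonic macrophyte displacement → the zooplankton population surge
the zooplankton population surge → the sedge population decline
the sedge population decline → the trout overgrazing
Length: 3 steps.

the planktonic macrophyte displacement → the zooplankton population surge → the sedge population decline → the trout overgrazing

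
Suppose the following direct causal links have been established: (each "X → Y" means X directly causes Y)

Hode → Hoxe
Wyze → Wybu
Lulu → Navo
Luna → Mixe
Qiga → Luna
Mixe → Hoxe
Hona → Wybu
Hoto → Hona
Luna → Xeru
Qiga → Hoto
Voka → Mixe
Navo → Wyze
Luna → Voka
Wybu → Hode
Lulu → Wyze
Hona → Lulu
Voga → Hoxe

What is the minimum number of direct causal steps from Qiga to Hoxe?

Shortest chain: Qiga → Luna → Mixe → Hoxe.

3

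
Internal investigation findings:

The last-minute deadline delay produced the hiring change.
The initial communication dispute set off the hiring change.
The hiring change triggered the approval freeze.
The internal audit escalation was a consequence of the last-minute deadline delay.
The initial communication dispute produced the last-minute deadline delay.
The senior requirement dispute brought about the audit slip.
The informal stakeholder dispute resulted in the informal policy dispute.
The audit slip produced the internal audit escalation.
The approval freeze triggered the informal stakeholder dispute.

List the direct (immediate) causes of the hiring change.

the initial communication dispute, the last-minute deadline delay → the hiring change with nothing further upstream stated.

the initial communication dispute, the last-minute deadline delay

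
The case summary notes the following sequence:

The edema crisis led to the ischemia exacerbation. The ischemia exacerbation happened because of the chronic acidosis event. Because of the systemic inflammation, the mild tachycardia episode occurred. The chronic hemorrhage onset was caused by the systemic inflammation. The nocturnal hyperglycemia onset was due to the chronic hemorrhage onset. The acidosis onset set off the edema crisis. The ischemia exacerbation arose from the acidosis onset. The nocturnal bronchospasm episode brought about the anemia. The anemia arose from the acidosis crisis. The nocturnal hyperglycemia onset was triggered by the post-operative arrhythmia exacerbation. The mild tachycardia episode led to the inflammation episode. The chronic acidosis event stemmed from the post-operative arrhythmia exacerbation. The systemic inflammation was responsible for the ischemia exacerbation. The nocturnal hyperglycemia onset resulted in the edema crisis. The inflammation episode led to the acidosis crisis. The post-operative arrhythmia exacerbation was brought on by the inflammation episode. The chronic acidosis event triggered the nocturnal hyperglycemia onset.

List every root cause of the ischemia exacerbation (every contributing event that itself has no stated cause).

Tracing upstream from the ischemia exacerbation: the ischemia exacerbation ← the systemic inflammation.
A separate upstream branch: the ischemia exacerbation ← the acidosis onset.
Each of those chain origins has no stated cause.

the acidosis onset, the systemic inflammation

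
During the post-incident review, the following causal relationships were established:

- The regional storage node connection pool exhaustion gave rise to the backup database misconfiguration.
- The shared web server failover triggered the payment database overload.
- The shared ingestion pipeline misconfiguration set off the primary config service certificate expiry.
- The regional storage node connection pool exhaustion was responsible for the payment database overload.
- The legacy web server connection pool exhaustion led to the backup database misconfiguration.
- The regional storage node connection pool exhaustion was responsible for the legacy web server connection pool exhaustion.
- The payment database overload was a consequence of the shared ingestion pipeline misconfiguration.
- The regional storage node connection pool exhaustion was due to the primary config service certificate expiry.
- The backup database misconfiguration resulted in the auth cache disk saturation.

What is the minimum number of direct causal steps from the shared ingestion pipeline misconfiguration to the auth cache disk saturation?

Shortest chain: the shared ingestion pipeline misconfiguration → the primary config service certificate expiry → the regional storage node connection pool exhaustion → the backup database misconfiguration → the auth cache disk saturation.

4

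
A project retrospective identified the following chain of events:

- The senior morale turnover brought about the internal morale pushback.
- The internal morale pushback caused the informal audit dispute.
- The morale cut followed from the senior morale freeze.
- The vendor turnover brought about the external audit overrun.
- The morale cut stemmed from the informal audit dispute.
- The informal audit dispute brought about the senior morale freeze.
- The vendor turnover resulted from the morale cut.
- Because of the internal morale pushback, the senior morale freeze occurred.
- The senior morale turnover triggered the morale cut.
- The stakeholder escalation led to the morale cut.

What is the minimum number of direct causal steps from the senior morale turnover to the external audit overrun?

3

Shortest chain: the senior morale turnover → the morale cut → the vendor turnover → the external audit overrun.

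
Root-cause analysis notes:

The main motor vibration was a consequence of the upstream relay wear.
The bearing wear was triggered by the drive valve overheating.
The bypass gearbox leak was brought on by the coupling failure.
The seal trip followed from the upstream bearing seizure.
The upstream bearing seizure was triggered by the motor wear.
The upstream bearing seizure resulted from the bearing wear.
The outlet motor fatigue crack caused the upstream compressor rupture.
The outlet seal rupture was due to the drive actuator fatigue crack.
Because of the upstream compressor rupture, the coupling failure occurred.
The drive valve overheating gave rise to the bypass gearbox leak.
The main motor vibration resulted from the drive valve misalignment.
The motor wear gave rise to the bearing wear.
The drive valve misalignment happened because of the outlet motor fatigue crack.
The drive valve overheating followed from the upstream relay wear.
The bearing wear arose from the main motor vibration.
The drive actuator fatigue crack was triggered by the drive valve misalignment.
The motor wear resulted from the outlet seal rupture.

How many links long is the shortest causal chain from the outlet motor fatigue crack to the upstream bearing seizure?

Shortest chain: the outlet motor fatigue crack → the drive valve misalignment → the main motor vibration → the bearing wear → the upstream bearing seizure.

4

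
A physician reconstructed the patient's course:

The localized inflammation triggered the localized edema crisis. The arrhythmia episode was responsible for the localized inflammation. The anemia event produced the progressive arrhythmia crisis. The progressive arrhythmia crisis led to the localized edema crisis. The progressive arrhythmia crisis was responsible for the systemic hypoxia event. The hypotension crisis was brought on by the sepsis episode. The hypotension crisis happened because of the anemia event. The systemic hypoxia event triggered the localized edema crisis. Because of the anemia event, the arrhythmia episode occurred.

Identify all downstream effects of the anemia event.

the arrhythmia episode, the hypotension crisis, the localized edema crisis, the localized inflammation, the progressive arrhythmia crisis, the systemic hypoxia event

Direct effects: the hypotension crisis, the arrhythmia episode, the progressive arrhythmia crisis.
2 steps out: the systemic hypoxia event, the localized inflammation, the localized edema crisis.
Not reachable from it: the sepsis episode.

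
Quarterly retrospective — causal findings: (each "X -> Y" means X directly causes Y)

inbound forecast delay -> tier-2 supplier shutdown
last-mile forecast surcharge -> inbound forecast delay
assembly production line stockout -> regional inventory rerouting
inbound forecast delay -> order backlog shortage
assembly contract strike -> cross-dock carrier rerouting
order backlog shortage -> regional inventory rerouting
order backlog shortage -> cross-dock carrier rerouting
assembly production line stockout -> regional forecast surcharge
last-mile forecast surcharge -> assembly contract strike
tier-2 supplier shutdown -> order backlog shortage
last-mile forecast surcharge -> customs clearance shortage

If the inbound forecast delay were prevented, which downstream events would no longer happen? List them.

Downstream of the inbound forecast delay: the tier-2 supplier shutdown, the order backlog shortage, the regional inventory rerouting, the cross-dock carrier rerouting.
Of those, still caused via another path: the regional inventory rerouting, the cross-dock carrier rerouting.
The remainder have no surviving cause.

the order backlog shortage, the tier-2 supplier shutdown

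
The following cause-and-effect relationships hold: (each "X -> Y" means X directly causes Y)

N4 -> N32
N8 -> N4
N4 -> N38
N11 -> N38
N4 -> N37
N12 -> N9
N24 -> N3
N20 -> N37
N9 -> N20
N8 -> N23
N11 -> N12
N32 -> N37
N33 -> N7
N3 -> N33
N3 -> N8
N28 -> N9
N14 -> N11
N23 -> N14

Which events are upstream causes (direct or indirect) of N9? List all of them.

N11, N12, N14, N23, N24, N28, N3, N8

Immediate causes of N9: N28, N12.
Further upstream: N24, N3, N8, N23, N14, N11.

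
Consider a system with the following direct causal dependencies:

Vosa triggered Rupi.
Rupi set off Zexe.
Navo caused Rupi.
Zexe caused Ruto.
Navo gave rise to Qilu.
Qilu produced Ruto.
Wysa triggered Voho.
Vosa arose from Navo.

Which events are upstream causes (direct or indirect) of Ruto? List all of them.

Navo, Qilu, Rupi, Vosa, Zexe

Immediate causes of Ruto: Zexe, Qilu.
Further upstream: Navo, Vosa, Rupi.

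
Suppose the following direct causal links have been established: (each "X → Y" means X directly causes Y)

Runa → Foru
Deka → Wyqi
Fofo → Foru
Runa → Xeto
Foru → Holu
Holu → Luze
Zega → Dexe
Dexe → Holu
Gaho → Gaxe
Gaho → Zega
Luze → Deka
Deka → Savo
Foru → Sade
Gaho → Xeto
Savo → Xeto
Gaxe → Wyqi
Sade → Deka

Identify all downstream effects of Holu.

Direct effects: Luze.
2 steps out: Deka.
3 steps out: Savo, Wyqi.
4 steps out: Xeto.
Not reachable from it: Fofo, Runa, Foru, Gaho, Sade, Gaxe, Zega, Dexe.

Deka, Luze, Savo, Wyqi, Xeto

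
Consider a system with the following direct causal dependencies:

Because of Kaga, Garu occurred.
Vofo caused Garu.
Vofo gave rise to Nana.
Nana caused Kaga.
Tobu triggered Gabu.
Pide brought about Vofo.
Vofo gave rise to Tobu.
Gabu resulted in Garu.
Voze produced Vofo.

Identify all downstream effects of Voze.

Direct effects: Vofo.
2 steps out: Nana, Tobu, Garu.
3 steps out: Kaga, Gabu.
Not reachable from it: Pide.

Gabu, Garu, Kaga, Nana, Tobu, Vofo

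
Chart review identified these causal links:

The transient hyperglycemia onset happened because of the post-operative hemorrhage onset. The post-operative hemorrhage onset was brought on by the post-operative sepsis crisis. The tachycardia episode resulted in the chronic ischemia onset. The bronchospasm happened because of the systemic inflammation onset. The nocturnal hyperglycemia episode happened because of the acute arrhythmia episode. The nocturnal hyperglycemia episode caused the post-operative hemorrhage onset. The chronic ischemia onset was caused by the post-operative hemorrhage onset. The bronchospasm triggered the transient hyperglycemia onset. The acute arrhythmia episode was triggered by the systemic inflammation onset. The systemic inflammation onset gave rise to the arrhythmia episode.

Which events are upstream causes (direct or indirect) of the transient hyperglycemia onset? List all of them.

Immediate causes of the transient hyperglycemia onset: the post-operative hemorrhage onset, the bronchospasm.
Further upstream: the systemic inflammation onset, the acute arrhythmia episode, the post-operative sepsis crisis, the nocturnal hyperglycemia episode.

the acute arrhythmia episode, the bronchospasm, the nocturnal hyperglycemia episode, the post-operative hemorrhage onset, the post-operative sepsis crisis, the systemic inflammation onset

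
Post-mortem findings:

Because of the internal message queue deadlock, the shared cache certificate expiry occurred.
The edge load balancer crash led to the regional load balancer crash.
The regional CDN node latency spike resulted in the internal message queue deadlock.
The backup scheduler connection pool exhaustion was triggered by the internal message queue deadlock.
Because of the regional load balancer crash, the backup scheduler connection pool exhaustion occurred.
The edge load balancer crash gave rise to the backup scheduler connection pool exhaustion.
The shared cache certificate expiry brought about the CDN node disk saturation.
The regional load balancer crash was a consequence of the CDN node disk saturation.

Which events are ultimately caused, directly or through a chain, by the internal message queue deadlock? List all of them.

Direct effects: the shared cache certificate expiry, the backup scheduler connection pool exhaustion.
2 steps out: the CDN node disk saturation.
3 steps out: the regional load balancer crash.
Not reachable from it: the edge load balancer crash, the regional CDN node latency spike.

the CDN node disk saturation, the backup scheduler connection pool exhaustion, the regional load balancer crash, the shared cache certificate expiry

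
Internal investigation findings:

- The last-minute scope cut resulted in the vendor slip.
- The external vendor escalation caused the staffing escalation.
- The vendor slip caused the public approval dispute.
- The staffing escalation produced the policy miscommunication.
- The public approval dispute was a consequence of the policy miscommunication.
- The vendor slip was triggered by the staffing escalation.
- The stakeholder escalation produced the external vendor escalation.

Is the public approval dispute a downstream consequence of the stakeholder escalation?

Yes

There is a causal chain: the stakeholder escalation → the external vendor escalation → the staffing escalation → the policy miscommunication → the public approval dispute.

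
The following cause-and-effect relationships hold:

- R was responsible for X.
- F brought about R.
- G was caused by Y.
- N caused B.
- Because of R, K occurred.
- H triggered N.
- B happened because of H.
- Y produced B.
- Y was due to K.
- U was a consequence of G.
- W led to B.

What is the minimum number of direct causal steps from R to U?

4

Shortest chain: R → K → Y → G → U.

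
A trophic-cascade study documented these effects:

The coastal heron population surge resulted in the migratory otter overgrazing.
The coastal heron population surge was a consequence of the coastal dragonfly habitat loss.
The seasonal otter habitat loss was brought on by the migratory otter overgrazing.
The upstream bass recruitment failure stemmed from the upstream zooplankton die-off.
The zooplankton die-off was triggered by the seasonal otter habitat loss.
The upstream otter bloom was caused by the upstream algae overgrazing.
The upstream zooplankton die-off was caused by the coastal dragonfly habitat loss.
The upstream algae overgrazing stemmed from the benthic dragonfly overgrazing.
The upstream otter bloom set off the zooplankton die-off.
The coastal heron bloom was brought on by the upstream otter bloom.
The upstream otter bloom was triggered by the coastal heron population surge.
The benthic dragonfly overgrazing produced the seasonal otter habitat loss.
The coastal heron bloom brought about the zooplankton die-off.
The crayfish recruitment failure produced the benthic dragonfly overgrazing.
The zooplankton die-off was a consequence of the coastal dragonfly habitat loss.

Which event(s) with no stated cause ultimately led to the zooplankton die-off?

Tracing upstream from the zooplankton die-off: the zooplankton die-off ← the coastal dragonfly habitat loss.
A separate upstream branch: the zooplankton die-off ← the seasonal otter habitat loss ← the benthic dragonfly overgrazing ← the crayfish recruitment failure.
Each of those chain origins has no stated cause.

the coastal dragonfly habitat loss, the crayfish recruitment failure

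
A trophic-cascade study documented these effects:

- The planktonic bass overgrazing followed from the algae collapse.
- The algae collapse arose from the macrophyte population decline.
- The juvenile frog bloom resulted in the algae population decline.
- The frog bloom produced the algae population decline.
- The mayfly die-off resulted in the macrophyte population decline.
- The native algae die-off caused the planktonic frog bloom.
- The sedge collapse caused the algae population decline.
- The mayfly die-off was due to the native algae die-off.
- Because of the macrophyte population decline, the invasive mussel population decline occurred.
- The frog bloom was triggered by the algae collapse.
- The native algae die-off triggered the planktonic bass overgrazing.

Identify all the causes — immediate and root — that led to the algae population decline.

the algae collapse, the frog bloom, the juvenile frog bloom, the macrophyte population decline, the mayfly die-off, the native algae die-off, the sedge collapse

Immediate causes of the algae population decline: the frog bloom, the sedge collapse, the juvenile frog bloom.
Further upstream: the native algae die-off, the mayfly die-off, the macrophyte population decline, the algae collapse.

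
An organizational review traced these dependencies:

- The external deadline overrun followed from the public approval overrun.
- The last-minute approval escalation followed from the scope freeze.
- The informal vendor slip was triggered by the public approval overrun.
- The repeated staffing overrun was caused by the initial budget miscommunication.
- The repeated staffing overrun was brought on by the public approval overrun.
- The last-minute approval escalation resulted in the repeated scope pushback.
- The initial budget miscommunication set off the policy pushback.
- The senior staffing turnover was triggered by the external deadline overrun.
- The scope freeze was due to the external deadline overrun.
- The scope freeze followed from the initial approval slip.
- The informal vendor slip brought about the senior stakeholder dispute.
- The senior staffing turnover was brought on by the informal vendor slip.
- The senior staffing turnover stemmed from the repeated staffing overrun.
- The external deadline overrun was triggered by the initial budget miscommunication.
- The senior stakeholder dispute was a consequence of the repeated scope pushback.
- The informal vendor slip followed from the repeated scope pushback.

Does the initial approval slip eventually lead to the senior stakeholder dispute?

Yes

There is a causal chain: the initial approval slip → the scope freeze → the last-minute approval escalation → the repeated scope pushback → the senior stakeholder dispute.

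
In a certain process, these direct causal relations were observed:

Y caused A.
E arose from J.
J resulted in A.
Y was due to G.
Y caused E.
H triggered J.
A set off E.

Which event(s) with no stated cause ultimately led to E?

G, H

Tracing upstream from E: E ← Y ← G.
A separate upstream branch: E ← J ← H.
Each of those chain origins has no stated cause.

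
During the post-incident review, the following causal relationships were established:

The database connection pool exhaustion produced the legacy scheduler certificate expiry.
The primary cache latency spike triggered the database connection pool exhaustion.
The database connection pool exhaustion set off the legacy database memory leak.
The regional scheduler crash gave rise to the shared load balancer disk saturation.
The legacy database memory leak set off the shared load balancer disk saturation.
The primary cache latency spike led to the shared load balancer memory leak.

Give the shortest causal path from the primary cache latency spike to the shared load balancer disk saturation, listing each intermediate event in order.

the primary cache latency spike → the database connection pool exhaustion
the database connection pool exhaustion → the legacy database memory leak
the legacy database memory leak → the shared load balancer disk saturation
Length: 3 steps.

the primary cache latency spike → the database connection pool exhaustion → the legacy database memory leak → the shared load balancer disk saturation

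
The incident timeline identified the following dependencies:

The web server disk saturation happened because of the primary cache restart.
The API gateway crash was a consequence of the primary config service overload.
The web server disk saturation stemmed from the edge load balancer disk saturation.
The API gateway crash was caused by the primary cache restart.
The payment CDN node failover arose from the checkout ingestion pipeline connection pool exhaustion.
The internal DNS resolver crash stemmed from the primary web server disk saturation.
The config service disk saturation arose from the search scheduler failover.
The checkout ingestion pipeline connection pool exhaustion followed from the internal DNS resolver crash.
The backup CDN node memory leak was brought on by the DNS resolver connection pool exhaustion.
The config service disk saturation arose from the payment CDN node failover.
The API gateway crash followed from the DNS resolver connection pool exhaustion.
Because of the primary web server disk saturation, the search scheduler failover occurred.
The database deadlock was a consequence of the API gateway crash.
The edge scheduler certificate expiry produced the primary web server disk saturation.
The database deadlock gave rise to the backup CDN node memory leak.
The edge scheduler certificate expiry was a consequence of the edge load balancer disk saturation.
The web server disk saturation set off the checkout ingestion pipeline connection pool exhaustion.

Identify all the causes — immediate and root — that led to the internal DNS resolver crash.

Immediate cause of the internal DNS resolver crash: the primary web server disk saturation.
Further upstream: the edge load balancer disk saturation, the edge scheduler certificate expiry.

the edge load balancer disk saturation, the edge scheduler certificate expiry, the primary web server disk saturation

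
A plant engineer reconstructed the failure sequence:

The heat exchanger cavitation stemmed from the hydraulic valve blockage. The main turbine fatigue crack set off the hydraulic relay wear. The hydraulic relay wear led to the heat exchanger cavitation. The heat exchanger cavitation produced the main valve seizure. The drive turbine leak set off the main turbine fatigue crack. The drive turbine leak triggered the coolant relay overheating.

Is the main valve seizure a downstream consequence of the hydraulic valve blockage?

There is a causal chain: the hydraulic valve blockage → the heat exchanger cavitation → the main valve seizure.

Yes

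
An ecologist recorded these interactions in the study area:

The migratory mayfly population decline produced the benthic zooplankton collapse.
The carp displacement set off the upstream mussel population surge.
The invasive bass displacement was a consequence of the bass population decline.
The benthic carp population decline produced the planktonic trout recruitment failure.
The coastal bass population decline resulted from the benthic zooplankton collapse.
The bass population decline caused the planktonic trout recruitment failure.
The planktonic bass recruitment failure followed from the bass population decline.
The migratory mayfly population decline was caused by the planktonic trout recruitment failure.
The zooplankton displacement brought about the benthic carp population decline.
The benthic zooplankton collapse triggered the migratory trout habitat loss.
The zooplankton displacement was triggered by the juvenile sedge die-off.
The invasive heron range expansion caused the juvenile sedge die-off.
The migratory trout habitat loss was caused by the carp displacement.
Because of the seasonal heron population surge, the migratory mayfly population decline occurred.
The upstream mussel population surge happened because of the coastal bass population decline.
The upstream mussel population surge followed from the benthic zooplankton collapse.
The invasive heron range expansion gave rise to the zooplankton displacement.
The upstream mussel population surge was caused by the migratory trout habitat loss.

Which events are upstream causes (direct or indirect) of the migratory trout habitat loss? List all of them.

the bass population decline, the benthic carp population decline, the benthic zooplankton collapse, the carp displacement, the invasive heron range expansion, the juvenile sedge die-off, the migratory mayfly population decline, the planktonic trout recruitment failure, the seasonal heron population surge, the zooplankton displacement

Immediate causes of the migratory trout habitat loss: the carp displacement, the benthic zooplankton collapse.
Further upstream: the bass population decline, the invasive heron range expansion, the juvenile sedge die-off, the zooplankton displacement, the seasonal heron population surge, the benthic carp population decline, the planktonic trout recruitment failure, the migratory mayfly population decline.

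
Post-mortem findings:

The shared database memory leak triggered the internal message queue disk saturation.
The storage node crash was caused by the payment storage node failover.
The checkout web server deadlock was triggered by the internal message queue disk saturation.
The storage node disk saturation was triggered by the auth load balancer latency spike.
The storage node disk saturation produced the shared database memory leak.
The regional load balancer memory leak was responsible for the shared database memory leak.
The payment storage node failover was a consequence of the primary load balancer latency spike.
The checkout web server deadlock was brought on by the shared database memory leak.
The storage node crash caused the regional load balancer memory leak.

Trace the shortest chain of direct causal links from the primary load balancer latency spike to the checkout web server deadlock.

the primary load balancer latency spike → the payment storage node failover → the storage node crash → the regional load balancer memory leak → the shared database memory leak → the checkout web server deadlock

the primary load balancer latency spike → the payment storage node failover
the payment storage node failover → the storage node crash
the storage node crash → the regional load balancer memory leak
the regional load balancer memory leak → the shared database memory leak
the shared database memory leak → the checkout web server deadlock
Length: 5 steps.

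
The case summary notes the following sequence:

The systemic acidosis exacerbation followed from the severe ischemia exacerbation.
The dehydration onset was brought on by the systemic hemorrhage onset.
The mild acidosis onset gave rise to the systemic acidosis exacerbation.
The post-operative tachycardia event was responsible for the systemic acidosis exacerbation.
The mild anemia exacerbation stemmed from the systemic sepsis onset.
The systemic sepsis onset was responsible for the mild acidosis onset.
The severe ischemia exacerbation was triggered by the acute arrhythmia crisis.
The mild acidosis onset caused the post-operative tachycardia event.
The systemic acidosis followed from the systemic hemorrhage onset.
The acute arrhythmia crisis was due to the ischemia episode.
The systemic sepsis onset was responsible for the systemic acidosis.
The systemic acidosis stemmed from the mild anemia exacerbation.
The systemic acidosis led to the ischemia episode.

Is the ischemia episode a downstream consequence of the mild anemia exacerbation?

There is a causal chain: the mild anemia exacerbation → the systemic acidosis → the ischemia episode.

Yes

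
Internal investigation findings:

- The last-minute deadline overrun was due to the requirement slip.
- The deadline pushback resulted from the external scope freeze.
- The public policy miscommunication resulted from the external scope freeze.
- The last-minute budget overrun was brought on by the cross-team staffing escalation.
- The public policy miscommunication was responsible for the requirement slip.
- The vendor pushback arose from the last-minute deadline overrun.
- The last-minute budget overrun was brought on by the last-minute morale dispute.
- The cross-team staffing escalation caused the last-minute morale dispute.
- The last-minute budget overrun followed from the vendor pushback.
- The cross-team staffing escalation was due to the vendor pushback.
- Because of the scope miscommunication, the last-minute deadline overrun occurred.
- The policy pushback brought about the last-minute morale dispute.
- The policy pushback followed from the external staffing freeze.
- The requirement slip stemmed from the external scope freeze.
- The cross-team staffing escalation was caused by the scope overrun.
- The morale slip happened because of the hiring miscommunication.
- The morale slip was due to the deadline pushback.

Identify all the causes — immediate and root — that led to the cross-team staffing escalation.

the external scope freeze, the last-minute deadline overrun, the public policy miscommunication, the requirement slip, the scope miscommunication, the scope overrun, the vendor pushback

Immediate causes of the cross-team staffing escalation: the scope overrun, the vendor pushback.
Further upstream: the external scope freeze, the scope miscommunication, the public policy miscommunication, the requirement slip, the last-minute deadline overrun.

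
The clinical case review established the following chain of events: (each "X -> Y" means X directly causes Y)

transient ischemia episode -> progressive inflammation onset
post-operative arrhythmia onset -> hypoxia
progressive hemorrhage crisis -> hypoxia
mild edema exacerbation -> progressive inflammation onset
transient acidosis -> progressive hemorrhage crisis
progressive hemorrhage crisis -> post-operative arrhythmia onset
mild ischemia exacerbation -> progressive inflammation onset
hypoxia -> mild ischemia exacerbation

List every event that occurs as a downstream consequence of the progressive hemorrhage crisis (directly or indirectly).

the hypoxia, the mild ischemia exacerbation, the post-operative arrhythmia onset, the progressive inflammation onset

Direct effects: the post-operative arrhythmia onset, the hypoxia.
2 steps out: the mild ischemia exacerbation.
3 steps out: the progressive inflammation onset.
Not reachable from it: the transient acidosis, the transient ischemia episode, the mild edema exacerbation.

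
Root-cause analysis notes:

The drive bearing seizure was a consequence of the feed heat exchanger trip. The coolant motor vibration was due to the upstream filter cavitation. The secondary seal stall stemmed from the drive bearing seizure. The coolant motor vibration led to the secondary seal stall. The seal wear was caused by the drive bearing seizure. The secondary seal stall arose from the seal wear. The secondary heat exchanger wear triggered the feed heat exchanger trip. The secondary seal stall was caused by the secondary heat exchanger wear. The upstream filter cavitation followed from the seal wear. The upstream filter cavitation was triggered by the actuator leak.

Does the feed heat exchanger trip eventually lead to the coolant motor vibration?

Yes

There is a causal chain: the feed heat exchanger trip → the drive bearing seizure → the seal wear → the upstream filter cavitation → the coolant motor vibration.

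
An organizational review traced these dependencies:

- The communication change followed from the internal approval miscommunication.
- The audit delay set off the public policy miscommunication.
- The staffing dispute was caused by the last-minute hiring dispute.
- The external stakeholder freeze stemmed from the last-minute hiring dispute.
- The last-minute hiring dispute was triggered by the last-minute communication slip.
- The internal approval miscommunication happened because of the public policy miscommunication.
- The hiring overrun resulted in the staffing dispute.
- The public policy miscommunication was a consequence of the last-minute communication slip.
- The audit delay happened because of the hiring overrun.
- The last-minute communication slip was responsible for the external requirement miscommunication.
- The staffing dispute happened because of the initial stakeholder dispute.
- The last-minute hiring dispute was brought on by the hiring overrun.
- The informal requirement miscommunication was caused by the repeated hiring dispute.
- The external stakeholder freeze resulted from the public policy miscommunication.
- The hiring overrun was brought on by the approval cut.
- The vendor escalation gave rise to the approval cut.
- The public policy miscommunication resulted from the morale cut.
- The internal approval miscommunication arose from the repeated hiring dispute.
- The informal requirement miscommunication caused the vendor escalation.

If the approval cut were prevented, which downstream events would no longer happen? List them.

the audit delay, the hiring overrun

Downstream of the approval cut: the hiring overrun, the audit delay, the public policy miscommunication, the internal approval miscommunication, the communication change, the last-minute hiring dispute, the staffing dispute, the external stakeholder freeze.
Of those, still caused via another path: the public policy miscommunication, the internal approval miscommunication, the communication change, the last-minute hiring dispute, the staffing dispute, the external stakeholder freeze.
The remainder have no surviving cause.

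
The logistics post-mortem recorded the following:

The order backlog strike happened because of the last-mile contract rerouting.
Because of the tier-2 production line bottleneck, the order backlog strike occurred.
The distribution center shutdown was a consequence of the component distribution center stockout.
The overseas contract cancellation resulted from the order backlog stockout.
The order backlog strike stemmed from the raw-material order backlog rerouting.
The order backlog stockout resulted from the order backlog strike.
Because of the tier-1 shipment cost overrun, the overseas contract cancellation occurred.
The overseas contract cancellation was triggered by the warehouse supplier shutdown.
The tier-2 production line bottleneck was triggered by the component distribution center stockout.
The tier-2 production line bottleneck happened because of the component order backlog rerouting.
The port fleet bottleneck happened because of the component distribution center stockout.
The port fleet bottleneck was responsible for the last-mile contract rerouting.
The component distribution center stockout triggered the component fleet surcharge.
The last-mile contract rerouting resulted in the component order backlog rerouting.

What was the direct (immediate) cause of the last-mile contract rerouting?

Upstream contributors include the component distribution center stockout, but only the port fleet bottleneck feeds directly into the last-mile contract rerouting.

the port fleet bottleneck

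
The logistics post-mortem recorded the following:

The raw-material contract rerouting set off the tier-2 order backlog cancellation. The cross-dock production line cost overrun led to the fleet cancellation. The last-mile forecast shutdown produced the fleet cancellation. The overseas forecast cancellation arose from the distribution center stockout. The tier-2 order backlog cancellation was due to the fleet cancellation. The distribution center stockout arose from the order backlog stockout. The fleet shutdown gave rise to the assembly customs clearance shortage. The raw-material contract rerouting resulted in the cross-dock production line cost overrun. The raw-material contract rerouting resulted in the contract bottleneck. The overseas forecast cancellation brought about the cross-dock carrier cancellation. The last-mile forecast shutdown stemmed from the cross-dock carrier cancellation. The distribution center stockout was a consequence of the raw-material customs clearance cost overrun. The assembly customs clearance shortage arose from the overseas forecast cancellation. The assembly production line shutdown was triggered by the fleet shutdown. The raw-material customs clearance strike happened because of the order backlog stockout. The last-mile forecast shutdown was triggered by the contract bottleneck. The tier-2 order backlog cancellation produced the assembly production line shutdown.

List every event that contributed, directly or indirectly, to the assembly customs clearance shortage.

the distribution center stockout, the fleet shutdown, the order backlog stockout, the overseas forecast cancellation, the raw-material customs clearance cost overrun

Immediate causes of the assembly customs clearance shortage: the overseas forecast cancellation, the fleet shutdown.
Further upstream: the order backlog stockout, the raw-material customs clearance cost overrun, the distribution center stockout.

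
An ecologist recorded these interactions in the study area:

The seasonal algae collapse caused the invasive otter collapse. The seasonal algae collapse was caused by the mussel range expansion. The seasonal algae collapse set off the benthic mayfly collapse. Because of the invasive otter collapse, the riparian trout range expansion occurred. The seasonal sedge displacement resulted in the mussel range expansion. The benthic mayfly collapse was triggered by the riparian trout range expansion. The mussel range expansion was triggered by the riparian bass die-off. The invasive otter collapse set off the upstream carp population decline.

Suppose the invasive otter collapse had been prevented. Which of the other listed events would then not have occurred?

Downstream of the invasive otter collapse: the upstream carp population decline, the riparian trout range expansion, the benthic mayfly collapse.
Of those, still caused via another path: the benthic mayfly collapse.
The remainder have no surviving cause.

the riparian trout range expansion, the upstream carp population decline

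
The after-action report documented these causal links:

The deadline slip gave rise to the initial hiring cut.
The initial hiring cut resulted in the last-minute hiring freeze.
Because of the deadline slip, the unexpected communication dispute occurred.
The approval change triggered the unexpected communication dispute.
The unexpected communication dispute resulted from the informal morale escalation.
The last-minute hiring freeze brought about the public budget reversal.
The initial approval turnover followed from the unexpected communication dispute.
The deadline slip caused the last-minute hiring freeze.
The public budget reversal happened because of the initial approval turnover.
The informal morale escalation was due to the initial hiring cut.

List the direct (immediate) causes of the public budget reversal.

the initial approval turnover, the last-minute hiring freeze

Upstream contributors include the deadline slip, the initial hiring cut, the informal morale escalation, the unexpected communication dispute, the approval change, but only the initial approval turnover, the last-minute hiring freeze feed directly into the public budget reversal.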